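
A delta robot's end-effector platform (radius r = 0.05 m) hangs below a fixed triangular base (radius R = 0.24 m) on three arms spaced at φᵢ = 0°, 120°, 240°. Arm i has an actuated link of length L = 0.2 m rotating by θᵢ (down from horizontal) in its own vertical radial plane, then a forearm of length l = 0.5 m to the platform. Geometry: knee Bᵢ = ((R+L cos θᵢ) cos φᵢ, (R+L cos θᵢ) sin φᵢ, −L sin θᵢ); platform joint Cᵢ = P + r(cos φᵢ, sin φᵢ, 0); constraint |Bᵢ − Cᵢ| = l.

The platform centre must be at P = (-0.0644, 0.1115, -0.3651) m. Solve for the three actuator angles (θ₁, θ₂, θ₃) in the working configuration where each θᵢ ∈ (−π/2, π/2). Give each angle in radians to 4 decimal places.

φ1=0.0° → target in arm frame (-0.0644, 0.1115)
  e−x'=0.2544;  (l²−L²−(e−x')²−y'²−z²)/2L = -0.0011
  γ=atan2(-0.3651,0.2544)=-0.9622;  ψ=arccos(-0.0025)=1.5733;  θ1=γ+ψ≈0.6111
rotate P by −φ2: (0.1288, 0.0000, -0.3651)
  A cos θ + B sin θ = C:  0.0612·cos θ + -0.3651·sin θ = 0.1824
  θ2 = atan2(B,A) + arccos(C/0.3702) = -0.3490
arm 3 (φ=240.0°): x'=-0.0644, y'=-0.1115
  A=0.2544, B=-0.3651, C=(l²−L²−A²−y'²−z²)/(2L)=-0.0011
  γ=atan2(-0.3651,0.2544)=-0.9623;  ψ=arccos(-0.0024)=1.5732;  θ3=γ+ψ≈0.6109

θ₁ = 0.6111, θ₂ = -0.3490, θ₃ = 0.6109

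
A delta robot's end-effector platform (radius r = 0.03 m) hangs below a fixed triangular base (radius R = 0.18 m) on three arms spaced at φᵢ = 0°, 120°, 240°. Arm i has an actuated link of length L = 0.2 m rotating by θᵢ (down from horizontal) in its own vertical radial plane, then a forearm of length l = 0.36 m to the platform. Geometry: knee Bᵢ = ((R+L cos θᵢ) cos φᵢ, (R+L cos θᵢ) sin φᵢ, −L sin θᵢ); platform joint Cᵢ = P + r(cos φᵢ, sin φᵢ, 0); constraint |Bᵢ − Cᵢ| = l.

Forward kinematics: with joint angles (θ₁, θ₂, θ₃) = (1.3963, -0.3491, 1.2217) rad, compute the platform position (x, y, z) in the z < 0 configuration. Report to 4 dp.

φ1=0.0°: virtual centre (0.1847, 0.0000, -0.1970), radius l
O2 = (0.3379·cos120.0°, 0.3379·sin120.0°, 0.0684) = (-0.1690, 0.2927, 0.0684)
arm 3 at φ=240.0°: (R−r)+L cos θ3 = 0.2184;  O3 = (-0.1092, -0.1891, -0.1879)
|O₂|²−|O₁|² = 0.0460;  |O₃|²−|O₁|² = 0.0101
[-0.7074 0.5853 0.5307]·P = 0.0460;  [-0.5879 -0.3783 0.0181]·P = 0.0101
Cramer: x(z) = -0.0381+0.3455z;  y(z) = 0.0325-0.4892z
sphere 1 gives Az²+Bz+C=0 with A=1.3587, B=0.2082, C=-0.0401;  B²−4AC=0.2613;  roots -0.2647, 0.1115;  negative root z = -0.2647
x = -0.1296, y = 0.1620

(-0.1296, 0.1620, -0.2647)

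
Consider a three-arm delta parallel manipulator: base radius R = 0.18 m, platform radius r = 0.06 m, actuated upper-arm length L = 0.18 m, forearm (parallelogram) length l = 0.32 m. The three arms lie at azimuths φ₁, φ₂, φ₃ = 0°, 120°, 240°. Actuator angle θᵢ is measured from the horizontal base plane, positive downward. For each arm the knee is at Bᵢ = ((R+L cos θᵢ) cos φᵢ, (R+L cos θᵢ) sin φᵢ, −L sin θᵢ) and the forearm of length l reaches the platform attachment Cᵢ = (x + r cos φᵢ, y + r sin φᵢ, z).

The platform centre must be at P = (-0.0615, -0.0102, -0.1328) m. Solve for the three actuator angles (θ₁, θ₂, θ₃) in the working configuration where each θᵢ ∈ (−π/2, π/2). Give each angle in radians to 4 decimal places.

θ₁ = 0.6982, θ₂ = -0.0872, θ₃ = -0.3497

arm 1 (φ=0.0°): x'=-0.0615, y'=-0.0102
  e−x'=0.1815;  (l²−L²−(e−x')²−y'²−z²)/2L = 0.0537
  θ1 = atan2(B,A) + arccos(C/0.2249) = 0.6982
φ2=120.0° → target in arm frame (0.0219, 0.0584)
  A=0.0981, B=-0.1328, C=(l²−L²−A²−y'²−z²)/(2L)=0.1093
  θ2 = atan2(B,A) + arccos(C/0.1651) = -0.0872
φ3=240.0° → target in arm frame (0.0396, -0.0482)
  A cos θ + B sin θ = C:  0.0804·cos θ + -0.1328·sin θ = 0.1210
  θ3 = atan2(B,A) + arccos(C/0.1553) = -0.3497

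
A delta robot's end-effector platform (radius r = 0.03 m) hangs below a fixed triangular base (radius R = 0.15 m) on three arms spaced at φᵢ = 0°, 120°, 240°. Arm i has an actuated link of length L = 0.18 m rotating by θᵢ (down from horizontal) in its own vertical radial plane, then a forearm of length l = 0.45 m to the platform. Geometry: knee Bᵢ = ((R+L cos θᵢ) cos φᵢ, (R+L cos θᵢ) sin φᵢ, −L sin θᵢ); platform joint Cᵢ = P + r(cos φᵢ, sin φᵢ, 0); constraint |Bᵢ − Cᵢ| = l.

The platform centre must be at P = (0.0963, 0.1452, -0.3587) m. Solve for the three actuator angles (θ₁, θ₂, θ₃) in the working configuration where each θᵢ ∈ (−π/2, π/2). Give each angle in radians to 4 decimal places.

φ1=0.0° → target in arm frame (0.0963, 0.1452)
  A cos θ + B sin θ = C:  0.0237·cos θ + -0.3587·sin θ = 0.0550
  γ=atan2(-0.3587,0.0237)=-1.5048;  ψ=arccos(0.1529)=1.4173;  θ1=γ+ψ≈-0.0875
φ2=120.0° → target in arm frame (0.0776, -0.1560)
  A=0.0424, B=-0.3587, C=(l²−L²−A²−y'²−z²)/(2L)=0.0425
  θ2 = atan2(B,A) + arccos(C/0.3612) = -0.0003
rotate P by −φ3: (-0.1739, 0.0108, -0.3587)
  e−x'=0.2939;  (l²−L²−(e−x')²−y'²−z²)/2L = -0.1252
  γ=atan2(-0.3587,0.2939)=-0.8844;  ψ=arccos(-0.2699)=1.8441;  θ3=γ+ψ≈0.9597

θ₁ = -0.0875, θ₂ = -0.0003, θ₃ = 0.9597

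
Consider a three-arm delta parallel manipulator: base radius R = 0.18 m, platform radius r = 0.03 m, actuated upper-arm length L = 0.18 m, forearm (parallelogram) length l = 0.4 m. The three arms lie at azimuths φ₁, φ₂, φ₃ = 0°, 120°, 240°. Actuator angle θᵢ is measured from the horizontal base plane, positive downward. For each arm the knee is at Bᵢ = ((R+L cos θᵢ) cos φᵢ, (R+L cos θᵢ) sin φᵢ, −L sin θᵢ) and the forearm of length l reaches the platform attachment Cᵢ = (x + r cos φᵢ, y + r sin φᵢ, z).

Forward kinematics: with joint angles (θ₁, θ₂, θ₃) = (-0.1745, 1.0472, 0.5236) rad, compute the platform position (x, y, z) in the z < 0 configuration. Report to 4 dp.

(0.1235, -0.0721, -0.3053)

arm 1 at φ=0.0°: e+L cos θ1 = 0.3273;  S1 = (0.3273, 0.0000, 0.0313)
S2 = (0.2400·cos120.0°, 0.2400·sin120.0°, -0.1559) = (-0.1200, 0.2078, -0.1559)
S3 = (0.3059·cos240.0°, 0.3059·sin240.0°, -0.0900) = (-0.1529, -0.2649, -0.0900)
subtract pairs → two planes through P
plane₁₂: -0.8945x+0.4157y+-0.3743z = -0.0262
Cramer: x(z) = 0.0189-0.3425z;  y(z) = -0.0222+0.1632z
quadratic in z: (1.1440)z²+(0.1415)z+(-0.0635)=0, √Δ=0.5572 → z ∈ {-0.3053, 0.1817}; z = -0.3053 (taking z<0)
x = 0.1235, y = -0.0721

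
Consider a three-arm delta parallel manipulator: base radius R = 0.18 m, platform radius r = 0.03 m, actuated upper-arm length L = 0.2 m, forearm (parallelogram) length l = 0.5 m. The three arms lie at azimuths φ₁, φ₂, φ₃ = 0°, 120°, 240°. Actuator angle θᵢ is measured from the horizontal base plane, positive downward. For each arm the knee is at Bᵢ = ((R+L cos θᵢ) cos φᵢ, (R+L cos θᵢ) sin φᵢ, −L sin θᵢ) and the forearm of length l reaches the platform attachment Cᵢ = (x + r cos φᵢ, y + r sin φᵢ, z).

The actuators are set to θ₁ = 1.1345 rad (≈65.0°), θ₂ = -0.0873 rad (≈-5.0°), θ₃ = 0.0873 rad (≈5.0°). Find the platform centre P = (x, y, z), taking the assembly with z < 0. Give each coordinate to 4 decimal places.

arm 1 at φ=0.0°: ρ1 = 0.2345;  S1 = (0.2345, 0.0000, -0.1813)
arm 2 at φ=120.0°: ρ2 = 0.3492;  S2 = (-0.1746, 0.3024, 0.0174)
S3 = (0.3492·cos240.0°, 0.3492·sin240.0°, -0.0174) = (-0.1746, -0.3024, -0.0174)
|S₂|²−|S₁|² = 0.0344;  |S₃|²−|S₁|² = 0.0344
plane₁₂: -0.8183x+0.6049y+0.3974z = 0.0344
det = 0.9899;  x = -0.0421+0.4430z,  y = 0.0000+-0.0577z
quadratic in z: (1.1996)z²+(0.1175)z+(-0.1406)=0, √Δ=0.8299 → z ∈ {-0.3948, 0.2969}; z = -0.3948 (taking z<0)
x = -0.2170, y = 0.0228

(-0.2170, 0.0228, -0.3948)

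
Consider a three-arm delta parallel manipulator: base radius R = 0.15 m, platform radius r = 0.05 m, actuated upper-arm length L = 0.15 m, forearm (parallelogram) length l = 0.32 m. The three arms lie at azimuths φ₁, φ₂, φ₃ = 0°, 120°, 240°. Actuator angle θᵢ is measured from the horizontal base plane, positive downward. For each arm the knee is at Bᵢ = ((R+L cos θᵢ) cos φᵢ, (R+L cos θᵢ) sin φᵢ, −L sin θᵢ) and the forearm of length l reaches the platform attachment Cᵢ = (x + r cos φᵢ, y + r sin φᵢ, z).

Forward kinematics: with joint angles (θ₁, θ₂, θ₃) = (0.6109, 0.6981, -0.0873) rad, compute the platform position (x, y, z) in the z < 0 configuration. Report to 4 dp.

(-0.0335, -0.0782, -0.2609)

S1 = (0.2229·cos0.0°, 0.2229·sin0.0°, -0.0860) = (0.2229, 0.0000, -0.0860)
S2 = (0.2149·cos120.0°, 0.2149·sin120.0°, -0.0964) = (-0.1075, 0.1861, -0.0964)
φ3=240.0°: virtual centre (-0.1247, -0.2160, 0.0131), radius l
|S₂|²−|S₁|² = -0.0016;  |S₃|²−|S₁|² = 0.0053
plane₁₂: -0.6606x+0.3722y+-0.0207z = -0.0016
det = 0.5442;  x = -0.0024+0.1191z,  y = -0.0085+0.2672z
into |P−S₁|² = l²: 1.0856z² + 0.1139z + -0.0442 = 0;  Δ = 0.2049;  z = -0.2609 or 0.1560 → z<0 root = -0.2609
x = -0.0335, y = -0.0782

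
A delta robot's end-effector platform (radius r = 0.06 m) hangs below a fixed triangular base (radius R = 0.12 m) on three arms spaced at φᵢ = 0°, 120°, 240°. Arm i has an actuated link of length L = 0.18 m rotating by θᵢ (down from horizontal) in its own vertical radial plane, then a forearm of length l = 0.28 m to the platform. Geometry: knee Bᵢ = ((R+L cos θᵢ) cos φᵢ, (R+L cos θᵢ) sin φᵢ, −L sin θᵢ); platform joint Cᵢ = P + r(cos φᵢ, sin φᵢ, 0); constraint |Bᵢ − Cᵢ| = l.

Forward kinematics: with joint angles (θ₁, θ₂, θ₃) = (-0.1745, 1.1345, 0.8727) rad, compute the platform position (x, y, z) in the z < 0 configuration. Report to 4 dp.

(0.1516, -0.0416, -0.2320)

φ1=0.0°: virtual centre (0.2373, 0.0000, 0.0313), radius l
arm 2 at φ=120.0°: (R−r)+L cos θ2 = 0.1361;  S2 = (-0.0680, 0.1178, -0.1631)
φ3=240.0°: virtual centre (-0.0878, -0.1522, -0.1379), radius l
subtract pairs → two planes through P
[-0.6106 0.2357 -0.3888]·P = -0.0121;  [-0.6502 -0.3043 -0.3383]·P = -0.0074
Cramer: x(z) = 0.0160-0.5841z;  y(z) = -0.0100+0.1364z
quadratic in z: (1.3597)z²+(0.1932)z+(-0.0284)=0, √Δ=0.4378 → z ∈ {-0.2320, 0.0899}; z = -0.2320 (taking z<0)
x = 0.1516, y = -0.0416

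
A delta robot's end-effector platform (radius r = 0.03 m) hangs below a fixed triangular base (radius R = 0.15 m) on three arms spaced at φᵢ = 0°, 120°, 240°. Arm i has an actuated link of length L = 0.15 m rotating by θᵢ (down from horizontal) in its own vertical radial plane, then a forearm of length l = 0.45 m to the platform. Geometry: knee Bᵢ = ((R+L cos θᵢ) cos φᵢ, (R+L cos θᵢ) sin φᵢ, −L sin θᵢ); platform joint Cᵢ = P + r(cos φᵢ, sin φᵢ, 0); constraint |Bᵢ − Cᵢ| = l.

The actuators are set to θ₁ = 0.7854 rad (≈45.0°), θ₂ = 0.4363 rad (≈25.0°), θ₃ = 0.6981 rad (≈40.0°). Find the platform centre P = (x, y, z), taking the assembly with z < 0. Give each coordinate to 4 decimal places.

O1 = (0.2261·cos0.0°, 0.2261·sin0.0°, -0.1061) = (0.2261, 0.0000, -0.1061)
φ2=120.0°: virtual centre (-0.1280, 0.2217, -0.0634), radius l
O3 = (0.2349·cos240.0°, 0.2349·sin240.0°, -0.0964) = (-0.1175, -0.2034, -0.0964)
|O₂|²−|O₁|² = 0.0072;  |O₃|²−|O₁|² = 0.0021
[-0.7081 0.4433 0.0854]·P = 0.0072;  [-0.6870 -0.4069 0.0193]·P = 0.0021
Cramer: x(z) = -0.0065+0.0730z;  y(z) = 0.0058-0.0759z
sphere 1 gives Az²+Bz+C=0 with A=1.0111, B=0.1773, C=-0.1371;  B²−4AC=0.5860;  roots -0.4662, 0.2909;  negative root z = -0.4662
x = -0.0406, y = 0.0412

(-0.0406, 0.0412, -0.4662)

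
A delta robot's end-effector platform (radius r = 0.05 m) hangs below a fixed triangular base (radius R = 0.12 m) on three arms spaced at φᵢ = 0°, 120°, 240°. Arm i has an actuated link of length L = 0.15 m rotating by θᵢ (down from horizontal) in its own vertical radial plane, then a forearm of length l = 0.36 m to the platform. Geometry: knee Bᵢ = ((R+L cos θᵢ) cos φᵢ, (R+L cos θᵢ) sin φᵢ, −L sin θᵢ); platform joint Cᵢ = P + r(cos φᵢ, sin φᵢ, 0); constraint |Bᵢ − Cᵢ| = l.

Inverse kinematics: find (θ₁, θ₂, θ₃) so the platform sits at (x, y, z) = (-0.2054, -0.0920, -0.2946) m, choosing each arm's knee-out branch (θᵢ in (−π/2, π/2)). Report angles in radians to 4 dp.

θ₁ = 1.3091, θ₂ = 0.5240, θ₃ = -0.2616

arm 1 (φ=0.0°): x'=-0.2054, y'=-0.0920
  e−x'=0.2754;  (l²−L²−(e−x')²−y'²−z²)/2L = -0.2133
  γ=atan2(-0.2946,0.2754)=-0.8191;  ψ=arccos(-0.5290)=2.1282;  θ1=γ+ψ≈1.3091
rotate P by −φ2: (0.0230, 0.2239, -0.2946)
  e−x'=0.0470;  (l²−L²−(e−x')²−y'²−z²)/2L = -0.1067
  θ2 = atan2(B,A) + arccos(C/0.2983) = 0.5240
arm 3 (φ=240.0°): x'=0.1824, y'=-0.1319
  A=-0.1124, B=-0.2946, C=(l²−L²−A²−y'²−z²)/(2L)=-0.0324
  √(A²+B²)=0.3153;  θ3 = -1.9352+1.6736 ≈ -0.2616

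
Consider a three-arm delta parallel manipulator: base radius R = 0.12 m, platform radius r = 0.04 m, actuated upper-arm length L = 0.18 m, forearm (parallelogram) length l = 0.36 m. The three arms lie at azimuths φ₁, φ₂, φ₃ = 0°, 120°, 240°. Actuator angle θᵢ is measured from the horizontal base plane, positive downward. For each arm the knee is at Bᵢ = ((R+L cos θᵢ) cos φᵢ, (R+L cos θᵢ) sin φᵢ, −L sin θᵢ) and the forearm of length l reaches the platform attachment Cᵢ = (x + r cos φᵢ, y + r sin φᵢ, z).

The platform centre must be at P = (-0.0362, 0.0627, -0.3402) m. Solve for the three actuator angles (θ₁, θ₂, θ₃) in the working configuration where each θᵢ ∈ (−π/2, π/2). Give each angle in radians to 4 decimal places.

φ1=0.0° → target in arm frame (-0.0362, 0.0627)
  A=0.1162, B=-0.3402, C=(l²−L²−A²−y'²−z²)/(2L)=-0.0999
  γ=atan2(-0.3402,0.1162)=-1.2417;  ψ=arccos(-0.2779)=1.8524;  θ1=γ+ψ≈0.6108
φ2=120.0° → target in arm frame (0.0724, 0.0000)
  e−x'=0.0076;  (l²−L²−(e−x')²−y'²−z²)/2L = -0.0516
  √(A²+B²)=0.3403;  θ2 = -1.5485+1.7232 ≈ 0.1747
φ3=240.0° → target in arm frame (-0.0362, -0.0627)
  A cos θ + B sin θ = C:  0.1162·cos θ + -0.3402·sin θ = -0.0999
  √(A²+B²)=0.3595;  θ3 = -1.2417+1.8524 ≈ 0.6108

θ₁ = 0.6108, θ₂ = 0.1747, θ₃ = 0.6108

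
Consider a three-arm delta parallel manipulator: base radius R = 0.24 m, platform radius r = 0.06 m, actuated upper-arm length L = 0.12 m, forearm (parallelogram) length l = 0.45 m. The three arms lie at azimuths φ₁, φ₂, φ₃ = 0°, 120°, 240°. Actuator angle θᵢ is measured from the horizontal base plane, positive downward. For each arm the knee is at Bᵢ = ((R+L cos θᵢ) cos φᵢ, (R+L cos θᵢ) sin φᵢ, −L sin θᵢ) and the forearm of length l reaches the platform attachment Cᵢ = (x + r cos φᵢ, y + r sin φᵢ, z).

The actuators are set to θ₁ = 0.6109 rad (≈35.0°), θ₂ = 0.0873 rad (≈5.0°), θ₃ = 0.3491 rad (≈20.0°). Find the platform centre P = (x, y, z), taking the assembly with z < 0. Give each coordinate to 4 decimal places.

O1 = (0.2783·cos0.0°, 0.2783·sin0.0°, -0.0688) = (0.2783, 0.0000, -0.0688)
O2 = (0.2995·cos120.0°, 0.2995·sin120.0°, -0.0105) = (-0.1498, 0.2594, -0.0105)
φ3=240.0°: virtual centre (-0.1464, -0.2535, -0.0410), radius l
|O₂|²−|O₁|² = 0.0076;  |O₃|²−|O₁|² = 0.0052
[-0.8561 0.5188 0.1167]·P = 0.0076;  [-0.8494 -0.5071 0.0556]·P = 0.0052
det = 0.8748;  x = -0.0075+0.1006z,  y = 0.0023+-0.0590z
quadratic in z: (1.0136)z²+(0.0799)z+(-0.1161)=0, √Δ=0.6906 → z ∈ {-0.3801, 0.3013}; z = -0.3801 (taking z<0)
x = -0.0458, y = 0.0247

(-0.0458, 0.0247, -0.3801)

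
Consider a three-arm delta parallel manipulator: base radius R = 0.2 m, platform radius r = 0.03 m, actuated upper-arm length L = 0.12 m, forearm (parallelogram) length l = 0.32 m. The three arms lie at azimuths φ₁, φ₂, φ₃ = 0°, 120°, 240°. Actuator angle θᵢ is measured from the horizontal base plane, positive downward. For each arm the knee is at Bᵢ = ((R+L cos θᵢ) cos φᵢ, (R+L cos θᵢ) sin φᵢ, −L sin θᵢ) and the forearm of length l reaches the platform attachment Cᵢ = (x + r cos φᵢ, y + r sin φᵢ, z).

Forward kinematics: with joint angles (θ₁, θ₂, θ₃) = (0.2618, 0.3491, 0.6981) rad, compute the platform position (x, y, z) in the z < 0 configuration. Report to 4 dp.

(0.0197, 0.0238, -0.2071)

φ1=0.0°: virtual centre (0.2859, 0.0000, -0.0311), radius l
arm 2 at φ=120.0°: ρ2 = 0.2828;  S2 = (-0.1414, 0.2449, -0.0410)
S3 = (0.2619·cos240.0°, 0.2619·sin240.0°, -0.0771) = (-0.1310, -0.2268, -0.0771)
subtract pairs → two planes through P
linear system: -0.8546x+0.4898y = -0.0011−-0.0200z; -0.8337x+-0.4537y = -0.0082−-0.0921z
Cramer: x(z) = 0.0056-0.0681z;  y(z) = 0.0076-0.0780z
sphere 1 gives Az²+Bz+C=0 with A=1.0107, B=0.0991, C=-0.0228;  B²−4AC=0.1021;  roots -0.2071, 0.1090;  negative root z = -0.2071
x = 0.0197, y = 0.0238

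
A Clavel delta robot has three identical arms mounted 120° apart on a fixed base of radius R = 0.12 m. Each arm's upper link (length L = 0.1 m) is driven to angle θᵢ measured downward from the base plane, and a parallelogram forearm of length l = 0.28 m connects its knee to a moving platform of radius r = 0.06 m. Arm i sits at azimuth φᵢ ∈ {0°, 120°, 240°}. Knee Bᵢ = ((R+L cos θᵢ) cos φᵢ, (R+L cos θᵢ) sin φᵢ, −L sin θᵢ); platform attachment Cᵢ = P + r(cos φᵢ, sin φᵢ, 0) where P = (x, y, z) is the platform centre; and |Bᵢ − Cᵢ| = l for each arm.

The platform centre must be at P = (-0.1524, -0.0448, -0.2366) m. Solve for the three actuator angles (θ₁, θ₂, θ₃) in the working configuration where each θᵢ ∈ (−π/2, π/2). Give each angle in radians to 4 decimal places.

θ₁ = 1.3088, θ₂ = 0.3488, θ₃ = -0.1746

arm 1 (φ=0.0°): x'=-0.1524, y'=-0.0448
  A cos θ + B sin θ = C:  0.2124·cos θ + -0.2366·sin θ = -0.1735
  γ=atan2(-0.2366,0.2124)=-0.8392;  ψ=arccos(-0.5457)=2.1480;  θ1=γ+ψ≈1.3088
rotate P by −φ2: (0.0374, 0.1544, -0.2366)
  A=0.0226, B=-0.2366, C=(l²−L²−A²−y'²−z²)/(2L)=-0.0596
  θ2 = atan2(B,A) + arccos(C/0.2377) = 0.3488
φ3=240.0° → target in arm frame (0.1150, -0.1096)
  e−x'=-0.0550;  (l²−L²−(e−x')²−y'²−z²)/2L = -0.0131
  √(A²+B²)=0.2429;  θ3 = -1.7992+1.6246 ≈ -0.1746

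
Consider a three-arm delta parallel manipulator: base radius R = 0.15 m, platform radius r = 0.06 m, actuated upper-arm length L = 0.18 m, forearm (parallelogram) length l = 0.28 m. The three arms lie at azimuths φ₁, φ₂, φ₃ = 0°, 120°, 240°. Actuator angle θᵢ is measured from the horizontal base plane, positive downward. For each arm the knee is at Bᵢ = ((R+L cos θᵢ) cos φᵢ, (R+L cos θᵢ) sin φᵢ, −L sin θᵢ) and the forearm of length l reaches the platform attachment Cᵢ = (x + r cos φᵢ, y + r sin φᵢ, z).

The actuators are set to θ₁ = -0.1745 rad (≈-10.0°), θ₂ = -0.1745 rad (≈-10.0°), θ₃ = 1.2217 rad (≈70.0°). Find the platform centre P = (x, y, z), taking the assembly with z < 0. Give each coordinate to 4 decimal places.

(0.0626, 0.1083, -0.1261)

φ1=0.0°: virtual centre (0.2673, 0.0000, 0.0313), radius l
φ2=120.0°: virtual centre (-0.1336, 0.2315, 0.0313), radius l
φ3=240.0°: virtual centre (-0.0758, -0.1313, -0.1691), radius l
subtract pairs → two planes through P
linear system: -0.8018x+0.4629y = 0.0000−0.0000z; -0.6861x+-0.2625y = -0.0208−-0.4008z
det = 0.5281;  x = 0.0183+-0.3513z,  y = 0.0316+-0.6085z
into |P−O₁|² = l²: 1.4937z² + 0.0740z + -0.0144 = 0;  Δ = 0.0916;  z = -0.1261 or 0.0766 → z<0 root = -0.1261
x = 0.0626, y = 0.1083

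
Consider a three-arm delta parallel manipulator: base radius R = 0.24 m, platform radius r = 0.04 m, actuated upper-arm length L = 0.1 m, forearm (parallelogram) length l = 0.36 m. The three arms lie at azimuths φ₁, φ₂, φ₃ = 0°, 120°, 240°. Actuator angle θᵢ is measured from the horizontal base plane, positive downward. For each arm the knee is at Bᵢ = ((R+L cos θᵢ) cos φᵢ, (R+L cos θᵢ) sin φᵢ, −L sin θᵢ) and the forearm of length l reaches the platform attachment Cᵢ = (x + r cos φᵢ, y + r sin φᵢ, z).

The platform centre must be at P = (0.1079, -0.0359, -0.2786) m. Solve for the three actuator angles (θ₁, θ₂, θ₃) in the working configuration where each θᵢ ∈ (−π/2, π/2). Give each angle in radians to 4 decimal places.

φ1=0.0° → target in arm frame (0.1079, -0.0359)
  A=0.0921, B=-0.2786, C=(l²−L²−A²−y'²−z²)/(2L)=0.1611
  √(A²+B²)=0.2934;  θ1 = -1.2515+0.9898 ≈ -0.2617
arm 2 (φ=120.0°): x'=-0.0850, y'=-0.0755
  A=0.2850, B=-0.2786, C=(l²−L²−A²−y'²−z²)/(2L)=-0.2248
  √(A²+B²)=0.3986;  θ2 = -0.7740+2.1701 ≈ 1.3961
rotate P by −φ3: (-0.0229, 0.1114, -0.2786)
  A=0.2229, B=-0.2786, C=(l²−L²−A²−y'²−z²)/(2L)=-0.1005
  γ=atan2(-0.2786,0.2229)=-0.8961;  ψ=arccos(-0.2816)=1.8563;  θ3=γ+ψ≈0.9602

θ₁ = -0.2617, θ₂ = 1.3961, θ₃ = 0.9602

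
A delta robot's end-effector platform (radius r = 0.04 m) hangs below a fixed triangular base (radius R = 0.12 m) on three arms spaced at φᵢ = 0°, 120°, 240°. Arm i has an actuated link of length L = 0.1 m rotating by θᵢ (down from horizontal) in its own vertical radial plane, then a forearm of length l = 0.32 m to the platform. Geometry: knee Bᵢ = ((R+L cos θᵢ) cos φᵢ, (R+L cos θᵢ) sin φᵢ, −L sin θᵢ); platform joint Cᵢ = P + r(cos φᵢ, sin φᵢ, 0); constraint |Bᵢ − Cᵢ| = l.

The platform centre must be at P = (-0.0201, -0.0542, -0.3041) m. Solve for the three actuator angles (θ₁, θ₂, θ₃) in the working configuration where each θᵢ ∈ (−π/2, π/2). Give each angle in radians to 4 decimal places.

φ1=0.0° → target in arm frame (-0.0201, -0.0542)
  A=0.1001, B=-0.3041, C=(l²−L²−A²−y'²−z²)/(2L)=-0.0652
  θ1 = atan2(B,A) + arccos(C/0.3202) = 0.5230
φ2=120.0° → target in arm frame (-0.0369, 0.0445)
  A=0.1169, B=-0.3041, C=(l²−L²−A²−y'²−z²)/(2L)=-0.0786
  γ=atan2(-0.3041,0.1169)=-1.2038;  ψ=arccos(-0.2413)=1.8145;  θ2=γ+ψ≈0.6106
arm 3 (φ=240.0°): x'=0.0570, y'=0.0097
  A cos θ + B sin θ = C:  0.0230·cos θ + -0.3041·sin θ = -0.0035
  θ3 = atan2(B,A) + arccos(C/0.3050) = 0.0870

θ₁ = 0.5230, θ₂ = 0.6106, θ₃ = 0.0870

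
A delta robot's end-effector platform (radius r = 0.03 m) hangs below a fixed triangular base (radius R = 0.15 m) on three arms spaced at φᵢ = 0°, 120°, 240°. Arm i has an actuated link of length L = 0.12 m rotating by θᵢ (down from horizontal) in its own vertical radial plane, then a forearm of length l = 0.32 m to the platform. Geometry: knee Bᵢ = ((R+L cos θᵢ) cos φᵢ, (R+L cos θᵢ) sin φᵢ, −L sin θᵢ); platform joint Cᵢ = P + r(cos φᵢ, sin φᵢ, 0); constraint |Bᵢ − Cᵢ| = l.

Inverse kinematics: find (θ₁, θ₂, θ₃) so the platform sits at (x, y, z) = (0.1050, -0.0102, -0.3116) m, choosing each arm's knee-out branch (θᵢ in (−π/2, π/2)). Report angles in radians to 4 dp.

θ₁ = 0.1743, θ₂ = 1.1339, θ₃ = 1.0469

rotate P by −φ1: (0.1050, -0.0102, -0.3116)
  A cos θ + B sin θ = C:  0.0150·cos θ + -0.3116·sin θ = -0.0393
  √(A²+B²)=0.3120;  θ1 = -1.5227+1.6970 ≈ 0.1743
φ2=120.0° → target in arm frame (-0.0613, -0.0858)
  e−x'=0.1813;  (l²−L²−(e−x')²−y'²−z²)/2L = -0.2056
  γ=atan2(-0.3116,0.1813)=-1.0438;  ψ=arccos(-0.5703)=2.1776;  θ2=γ+ψ≈1.1339
arm 3 (φ=240.0°): x'=-0.0437, y'=0.0960
  A cos θ + B sin θ = C:  0.1637·cos θ + -0.3116·sin θ = -0.1879
  θ3 = atan2(B,A) + arccos(C/0.3520) = 1.0469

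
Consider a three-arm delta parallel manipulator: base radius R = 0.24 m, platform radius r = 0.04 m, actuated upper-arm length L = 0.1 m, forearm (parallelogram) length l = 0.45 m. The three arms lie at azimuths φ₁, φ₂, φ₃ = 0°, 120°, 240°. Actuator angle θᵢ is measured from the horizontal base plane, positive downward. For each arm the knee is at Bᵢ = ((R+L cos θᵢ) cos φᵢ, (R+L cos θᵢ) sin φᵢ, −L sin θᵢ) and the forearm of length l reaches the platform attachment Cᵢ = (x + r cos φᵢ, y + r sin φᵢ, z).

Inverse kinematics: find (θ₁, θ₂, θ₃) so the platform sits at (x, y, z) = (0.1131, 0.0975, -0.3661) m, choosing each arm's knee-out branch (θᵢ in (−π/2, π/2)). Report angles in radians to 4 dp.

arm 1 (φ=0.0°): x'=0.1131, y'=0.0975
  A cos θ + B sin θ = C:  0.0869·cos θ + -0.3661·sin θ = 0.2071
  γ=atan2(-0.3661,0.0869)=-1.3377;  ψ=arccos(0.5503)=0.9881;  θ1=γ+ψ≈-0.3497
rotate P by −φ2: (0.0279, -0.1467, -0.3661)
  A=0.1721, B=-0.3661, C=(l²−L²−A²−y'²−z²)/(2L)=0.0366
  γ=atan2(-0.3661,0.1721)=-1.1313;  ψ=arccos(0.0906)=1.4801;  θ2=γ+ψ≈0.3488
arm 3 (φ=240.0°): x'=-0.1410, y'=0.0492
  A=0.3410, B=-0.3661, C=(l²−L²−A²−y'²−z²)/(2L)=-0.3011
  √(A²+B²)=0.5003;  θ3 = -0.8209+2.2166 ≈ 1.3957

θ₁ = -0.3497, θ₂ = 0.3488, θ₃ = 1.3957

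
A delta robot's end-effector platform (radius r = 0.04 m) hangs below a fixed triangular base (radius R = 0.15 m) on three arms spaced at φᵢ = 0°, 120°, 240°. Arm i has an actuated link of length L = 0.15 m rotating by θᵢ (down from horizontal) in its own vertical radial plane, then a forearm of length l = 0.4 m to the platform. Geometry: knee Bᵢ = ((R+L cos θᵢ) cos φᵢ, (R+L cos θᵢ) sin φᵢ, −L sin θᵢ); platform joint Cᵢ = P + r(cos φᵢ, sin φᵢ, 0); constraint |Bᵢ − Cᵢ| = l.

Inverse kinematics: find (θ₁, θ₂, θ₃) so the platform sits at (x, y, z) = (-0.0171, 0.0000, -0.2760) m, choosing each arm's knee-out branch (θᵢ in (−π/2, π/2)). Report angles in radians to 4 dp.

rotate P by −φ1: (-0.0171, 0.0000, -0.2760)
  e−x'=0.1271;  (l²−L²−(e−x')²−y'²−z²)/2L = 0.1506
  γ=atan2(-0.2760,0.1271)=-1.1392;  ψ=arccos(0.4955)=1.0524;  θ1=γ+ψ≈-0.0869
arm 2 (φ=120.0°): x'=0.0085, y'=0.0148
  A cos θ + B sin θ = C:  0.1014·cos θ + -0.2760·sin θ = 0.1694
  θ2 = atan2(B,A) + arccos(C/0.2941) = -0.2616
φ3=240.0° → target in arm frame (0.0086, -0.0148)
  A=0.1014, B=-0.2760, C=(l²−L²−A²−y'²−z²)/(2L)=0.1694
  γ=atan2(-0.2760,0.1014)=-1.2186;  ψ=arccos(0.5760)=0.9570;  θ3=γ+ψ≈-0.2616

θ₁ = -0.0869, θ₂ = -0.2616, θ₃ = -0.2616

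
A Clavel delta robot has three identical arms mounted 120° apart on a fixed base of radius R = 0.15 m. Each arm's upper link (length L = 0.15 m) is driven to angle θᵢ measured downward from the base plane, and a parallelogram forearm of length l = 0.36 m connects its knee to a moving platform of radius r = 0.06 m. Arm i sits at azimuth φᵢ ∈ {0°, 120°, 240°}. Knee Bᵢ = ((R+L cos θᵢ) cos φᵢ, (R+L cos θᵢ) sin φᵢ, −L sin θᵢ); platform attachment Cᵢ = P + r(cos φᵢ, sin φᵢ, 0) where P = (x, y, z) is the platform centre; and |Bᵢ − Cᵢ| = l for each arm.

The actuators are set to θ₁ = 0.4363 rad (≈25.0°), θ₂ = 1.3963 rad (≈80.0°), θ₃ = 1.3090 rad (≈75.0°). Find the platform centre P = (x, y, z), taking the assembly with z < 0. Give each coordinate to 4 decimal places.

arm 1 at φ=0.0°: (R−r)+L cos θ1 = 0.2259;  S1 = (0.2259, 0.0000, -0.0634)
φ2=120.0°: virtual centre (-0.0580, 0.1005, -0.1477), radius l
S3 = (0.1288·cos240.0°, 0.1288·sin240.0°, -0.1449) = (-0.0644, -0.1116, -0.1449)
subtract pairs → two planes through P
plane₁₂: -0.5679x+0.2010y+-0.1687z = -0.0198
det = 0.2434;  x = 0.0326+-0.2892z,  y = -0.0064+0.0221z
quadratic in z: (1.0841)z²+(0.2383)z+(-0.0881)=0, √Δ=0.6626 → z ∈ {-0.4155, 0.1957}; z = -0.4155 (taking z<0)
x = 0.1527, y = -0.0156

(0.1527, -0.0156, -0.4155)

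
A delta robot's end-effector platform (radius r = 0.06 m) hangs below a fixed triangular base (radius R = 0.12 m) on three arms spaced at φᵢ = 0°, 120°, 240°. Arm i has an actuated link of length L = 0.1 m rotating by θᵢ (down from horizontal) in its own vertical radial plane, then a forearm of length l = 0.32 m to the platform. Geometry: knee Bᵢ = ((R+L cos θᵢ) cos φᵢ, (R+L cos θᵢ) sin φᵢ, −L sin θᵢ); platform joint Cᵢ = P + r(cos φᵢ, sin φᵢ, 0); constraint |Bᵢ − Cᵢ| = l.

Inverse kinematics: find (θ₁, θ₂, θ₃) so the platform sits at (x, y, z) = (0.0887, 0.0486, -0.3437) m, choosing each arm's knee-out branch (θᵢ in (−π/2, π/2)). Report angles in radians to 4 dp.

rotate P by −φ1: (0.0887, 0.0486, -0.3437)
  A cos θ + B sin θ = C:  -0.0287·cos θ + -0.3437·sin θ = -0.1446
  γ=atan2(-0.3437,-0.0287)=-1.6541;  ψ=arccos(-0.4192)=2.0033;  θ1=γ+ψ≈0.3492
φ2=120.0° → target in arm frame (-0.0023, -0.1011)
  e−x'=0.0623;  (l²−L²−(e−x')²−y'²−z²)/2L = -0.1992
  θ2 = atan2(B,A) + arccos(C/0.3493) = 0.7859
arm 3 (φ=240.0°): x'=-0.0864, y'=0.0525
  A=0.1464, B=-0.3437, C=(l²−L²−A²−y'²−z²)/(2L)=-0.2497
  θ3 = atan2(B,A) + arccos(C/0.3736) = 1.1346

θ₁ = 0.3492, θ₂ = 0.7859, θ₃ = 1.1346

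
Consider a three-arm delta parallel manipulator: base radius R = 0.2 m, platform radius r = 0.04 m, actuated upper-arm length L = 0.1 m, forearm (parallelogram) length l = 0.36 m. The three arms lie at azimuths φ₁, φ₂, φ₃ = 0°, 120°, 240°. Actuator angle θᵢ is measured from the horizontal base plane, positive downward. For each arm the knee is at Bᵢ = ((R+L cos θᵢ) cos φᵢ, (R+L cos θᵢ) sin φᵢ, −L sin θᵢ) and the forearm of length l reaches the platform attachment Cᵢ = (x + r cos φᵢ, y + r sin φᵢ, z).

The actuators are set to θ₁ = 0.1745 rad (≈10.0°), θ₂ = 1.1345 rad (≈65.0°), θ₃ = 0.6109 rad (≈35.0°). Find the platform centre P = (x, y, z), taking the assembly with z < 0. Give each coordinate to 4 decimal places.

arm 1 at φ=0.0°: ρ1 = 0.2585;  S1 = (0.2585, 0.0000, -0.0174)
φ2=120.0°: virtual centre (-0.1011, 0.1752, -0.0906), radius l
S3 = (0.2419·cos240.0°, 0.2419·sin240.0°, -0.0574) = (-0.1210, -0.2095, -0.0574)
|S₂|²−|S₁|² = -0.0180;  |S₃|²−|S₁|² = -0.0053
[-0.7192 0.3503 -0.1465]·P = -0.0180;  [-0.7589 -0.4190 -0.0800]·P = -0.0053
det = 0.5672;  x = 0.0166+-0.1577z,  y = -0.0173+0.0946z
quadratic in z: (1.0338)z²+(0.1077)z+(-0.0705)=0, √Δ=0.5505 → z ∈ {-0.3183, 0.2141}; z = -0.3183 (taking z<0)
x = 0.0668, y = -0.0475

(0.0668, -0.0475, -0.3183)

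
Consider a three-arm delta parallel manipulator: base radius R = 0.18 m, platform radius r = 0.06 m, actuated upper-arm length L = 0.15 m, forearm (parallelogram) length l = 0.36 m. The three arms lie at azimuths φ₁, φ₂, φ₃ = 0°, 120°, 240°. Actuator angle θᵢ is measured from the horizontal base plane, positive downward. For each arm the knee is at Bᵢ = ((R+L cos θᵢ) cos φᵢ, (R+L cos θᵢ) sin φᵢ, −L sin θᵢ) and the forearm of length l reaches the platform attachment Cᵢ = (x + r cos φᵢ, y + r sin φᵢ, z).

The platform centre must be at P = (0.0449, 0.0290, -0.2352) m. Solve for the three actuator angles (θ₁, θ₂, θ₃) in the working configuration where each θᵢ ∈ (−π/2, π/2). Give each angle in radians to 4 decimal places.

θ₁ = -0.3490, θ₂ = 0.0005, θ₃ = 0.3490

arm 1 (φ=0.0°): x'=0.0449, y'=0.0290
  A cos θ + B sin θ = C:  0.0751·cos θ + -0.2352·sin θ = 0.1510
  θ1 = atan2(B,A) + arccos(C/0.2469) = -0.3490
φ2=120.0° → target in arm frame (0.0027, -0.0534)
  A=0.1173, B=-0.2352, C=(l²−L²−A²−y'²−z²)/(2L)=0.1172
  γ=atan2(-0.2352,0.1173)=-1.1080;  ψ=arccos(0.4459)=1.1086;  θ2=γ+ψ≈0.0005
arm 3 (φ=240.0°): x'=-0.0476, y'=0.0244
  A cos θ + B sin θ = C:  0.1676·cos θ + -0.2352·sin θ = 0.0770
  θ3 = atan2(B,A) + arccos(C/0.2888) = 0.3490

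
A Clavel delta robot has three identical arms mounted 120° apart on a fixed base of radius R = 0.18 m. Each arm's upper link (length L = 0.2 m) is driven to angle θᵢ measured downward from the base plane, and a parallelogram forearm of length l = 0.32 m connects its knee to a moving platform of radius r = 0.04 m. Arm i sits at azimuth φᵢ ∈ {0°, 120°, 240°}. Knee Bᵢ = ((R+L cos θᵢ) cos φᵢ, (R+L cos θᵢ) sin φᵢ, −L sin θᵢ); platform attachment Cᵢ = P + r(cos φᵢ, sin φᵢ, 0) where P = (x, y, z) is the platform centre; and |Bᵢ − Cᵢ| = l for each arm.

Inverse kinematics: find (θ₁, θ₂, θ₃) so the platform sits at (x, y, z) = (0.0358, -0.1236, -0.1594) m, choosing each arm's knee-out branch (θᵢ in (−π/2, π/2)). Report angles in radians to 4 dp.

θ₁ = 0.4360, θ₂ = 1.3089, θ₃ = -0.0868

arm 1 (φ=0.0°): x'=0.0358, y'=-0.1236
  A=0.1042, B=-0.1594, C=(l²−L²−A²−y'²−z²)/(2L)=0.0271
  γ=atan2(-0.1594,0.1042)=-0.9918;  ψ=arccos(0.1425)=1.4278;  θ1=γ+ψ≈0.4360
arm 2 (φ=120.0°): x'=-0.1249, y'=0.0308
  A=0.2649, B=-0.1594, C=(l²−L²−A²−y'²−z²)/(2L)=-0.0854
  √(A²+B²)=0.3092;  θ2 = -0.5416+1.8506 ≈ 1.3089
rotate P by −φ3: (0.0891, 0.0928, -0.1594)
  e−x'=0.0509;  (l²−L²−(e−x')²−y'²−z²)/2L = 0.0645
  γ=atan2(-0.1594,0.0509)=-1.2619;  ψ=arccos(0.3854)=1.1752;  θ3=γ+ψ≈-0.0868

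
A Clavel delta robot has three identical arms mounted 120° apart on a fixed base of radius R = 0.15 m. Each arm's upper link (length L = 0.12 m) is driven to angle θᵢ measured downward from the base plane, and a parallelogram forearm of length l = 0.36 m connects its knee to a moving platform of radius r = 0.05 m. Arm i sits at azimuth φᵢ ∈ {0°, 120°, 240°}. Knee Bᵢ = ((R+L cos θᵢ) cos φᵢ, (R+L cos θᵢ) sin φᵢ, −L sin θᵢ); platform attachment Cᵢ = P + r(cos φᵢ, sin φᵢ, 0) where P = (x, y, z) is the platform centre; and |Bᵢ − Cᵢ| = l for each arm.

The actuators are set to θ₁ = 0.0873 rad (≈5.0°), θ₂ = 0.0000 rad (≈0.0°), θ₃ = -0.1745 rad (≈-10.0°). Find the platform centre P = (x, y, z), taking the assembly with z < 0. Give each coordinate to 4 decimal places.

φ1=0.0°: virtual centre (0.2195, 0.0000, -0.0105), radius l
O2 = (0.2200·cos120.0°, 0.2200·sin120.0°, 0.0000) = (-0.1100, 0.1905, 0.0000)
φ3=240.0°: virtual centre (-0.1091, -0.1889, 0.0208), radius l
|O₂|²−|O₁|² = 0.0001;  |O₃|²−|O₁|² = -0.0003
plane₁₂: -0.6591x+0.3811y+0.0209z = 0.0001
Cramer: x(z) = 0.0001+0.0636z;  y(z) = 0.0005+0.0551z
sphere 1 gives Az²+Bz+C=0 with A=1.0071, B=-0.0069, C=-0.0814;  B²−4AC=0.3278;  roots -0.2808, 0.2877;  negative root z = -0.2808
x = -0.0177, y = -0.0150

(-0.0177, -0.0150, -0.2808)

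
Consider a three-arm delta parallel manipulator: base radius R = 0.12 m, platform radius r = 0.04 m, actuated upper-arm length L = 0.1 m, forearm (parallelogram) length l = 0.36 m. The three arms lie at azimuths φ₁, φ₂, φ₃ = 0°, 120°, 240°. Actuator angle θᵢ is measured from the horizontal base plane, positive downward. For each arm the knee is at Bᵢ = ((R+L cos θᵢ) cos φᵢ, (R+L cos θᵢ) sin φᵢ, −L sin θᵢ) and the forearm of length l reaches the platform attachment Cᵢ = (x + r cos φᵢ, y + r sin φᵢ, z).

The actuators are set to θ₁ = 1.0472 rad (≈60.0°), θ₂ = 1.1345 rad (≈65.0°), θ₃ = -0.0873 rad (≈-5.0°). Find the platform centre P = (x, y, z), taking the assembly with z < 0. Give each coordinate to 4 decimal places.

(-0.0687, -0.1432, -0.3504)

φ1=0.0°: virtual centre (0.1300, 0.0000, -0.0866), radius l
O2 = (0.1223·cos120.0°, 0.1223·sin120.0°, -0.0906) = (-0.0611, 0.1059, -0.0906)
O3 = (0.1796·cos240.0°, 0.1796·sin240.0°, 0.0087) = (-0.0898, -0.1556, 0.0087)
eliminate P² terms by subtracting sphere 1 from 2 and 3
[-0.3823 0.2118 -0.0081]·P = -0.0012;  [-0.4396 -0.3111 0.1906]·P = 0.0079
Cramer: x(z) = -0.0061+0.1786z;  y(z) = -0.0169+0.3604z
sphere 1 gives Az²+Bz+C=0 with A=1.1618, B=0.1124, C=-0.1033;  B²−4AC=0.4926;  roots -0.3504, 0.2537;  negative root z = -0.3504
x = -0.0687, y = -0.1432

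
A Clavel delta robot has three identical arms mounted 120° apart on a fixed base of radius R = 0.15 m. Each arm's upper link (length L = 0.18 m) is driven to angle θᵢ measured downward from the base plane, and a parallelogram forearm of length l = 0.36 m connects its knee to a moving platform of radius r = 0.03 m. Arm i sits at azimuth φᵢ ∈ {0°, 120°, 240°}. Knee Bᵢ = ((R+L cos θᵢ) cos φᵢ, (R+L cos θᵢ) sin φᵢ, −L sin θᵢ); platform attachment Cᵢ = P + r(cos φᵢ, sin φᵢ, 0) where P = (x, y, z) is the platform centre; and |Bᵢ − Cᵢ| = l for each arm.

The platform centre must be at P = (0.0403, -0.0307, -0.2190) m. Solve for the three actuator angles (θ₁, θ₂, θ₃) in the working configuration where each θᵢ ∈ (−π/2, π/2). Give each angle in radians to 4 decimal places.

φ1=0.0° → target in arm frame (0.0403, -0.0307)
  e−x'=0.0797;  (l²−L²−(e−x')²−y'²−z²)/2L = 0.1165
  θ1 = atan2(B,A) + arccos(C/0.2331) = -0.1745
arm 2 (φ=120.0°): x'=-0.0467, y'=-0.0196
  e−x'=0.1667;  (l²−L²−(e−x')²−y'²−z²)/2L = 0.0585
  γ=atan2(-0.2190,0.1667)=-0.9201;  ψ=arccos(0.2125)=1.3567;  θ2=γ+ψ≈0.4366
φ3=240.0° → target in arm frame (0.0064, 0.0503)
  e−x'=0.1136;  (l²−L²−(e−x')²−y'²−z²)/2L = 0.0939
  √(A²+B²)=0.2467;  θ3 = -1.0924+1.1802 ≈ 0.0877

θ₁ = -0.1745, θ₂ = 0.4366, θ₃ = 0.0877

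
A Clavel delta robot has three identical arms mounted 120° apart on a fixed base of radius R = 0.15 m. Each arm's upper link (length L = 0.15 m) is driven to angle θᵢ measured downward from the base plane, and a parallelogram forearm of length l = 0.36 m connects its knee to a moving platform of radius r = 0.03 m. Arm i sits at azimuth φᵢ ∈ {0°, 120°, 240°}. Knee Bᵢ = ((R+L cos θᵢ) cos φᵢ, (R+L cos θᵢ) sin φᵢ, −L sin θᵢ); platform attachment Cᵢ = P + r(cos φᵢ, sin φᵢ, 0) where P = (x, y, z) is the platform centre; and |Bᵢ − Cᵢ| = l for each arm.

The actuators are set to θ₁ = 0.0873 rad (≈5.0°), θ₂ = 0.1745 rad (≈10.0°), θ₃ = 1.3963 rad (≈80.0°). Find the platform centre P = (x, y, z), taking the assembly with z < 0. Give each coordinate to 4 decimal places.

S1 = (0.2694·cos0.0°, 0.2694·sin0.0°, -0.0131) = (0.2694, 0.0000, -0.0131)
S2 = (0.2677·cos120.0°, 0.2677·sin120.0°, -0.0260) = (-0.1339, 0.2319, -0.0260)
φ3=240.0°: virtual centre (-0.0730, -0.1265, -0.1477), radius l
subtract pairs → two planes through P
linear system: -0.8066x+0.4637y = -0.0004−-0.0259z; -0.6849x+-0.2530y = -0.0296−-0.2693z
det = 0.5216;  x = 0.0265+-0.2520z,  y = 0.0453+-0.3824z
quadratic in z: (1.2097)z²+(0.1140)z+(-0.0684)=0, √Δ=0.5864 → z ∈ {-0.2895, 0.1953}; z = -0.2895 (taking z<0)
x = 0.0995, y = 0.1559

(0.0995, 0.1559, -0.2895)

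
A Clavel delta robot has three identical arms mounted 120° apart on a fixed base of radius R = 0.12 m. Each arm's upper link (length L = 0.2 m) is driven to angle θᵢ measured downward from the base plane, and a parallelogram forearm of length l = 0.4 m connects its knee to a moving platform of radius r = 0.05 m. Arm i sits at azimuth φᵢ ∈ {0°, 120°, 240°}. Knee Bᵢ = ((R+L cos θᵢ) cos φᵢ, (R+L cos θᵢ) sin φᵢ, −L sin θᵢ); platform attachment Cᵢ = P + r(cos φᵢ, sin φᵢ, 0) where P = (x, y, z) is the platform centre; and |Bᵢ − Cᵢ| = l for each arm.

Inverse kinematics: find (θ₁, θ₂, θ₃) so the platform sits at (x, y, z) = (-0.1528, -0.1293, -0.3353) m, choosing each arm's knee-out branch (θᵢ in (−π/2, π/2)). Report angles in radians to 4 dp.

arm 1 (φ=0.0°): x'=-0.1528, y'=-0.1293
  A=0.2228, B=-0.3353, C=(l²−L²−A²−y'²−z²)/(2L)=-0.1470
  γ=atan2(-0.3353,0.2228)=-0.9843;  ψ=arccos(-0.3651)=1.9445;  θ1=γ+ψ≈0.9602
φ2=120.0° → target in arm frame (-0.0356, 0.1970)
  A=0.1056, B=-0.3353, C=(l²−L²−A²−y'²−z²)/(2L)=-0.1059
  θ2 = atan2(B,A) + arccos(C/0.3515) = 0.6112
rotate P by −φ3: (0.1884, -0.0677, -0.3353)
  A=-0.1184, B=-0.3353, C=(l²−L²−A²−y'²−z²)/(2L)=-0.0275
  √(A²+B²)=0.3556;  θ3 = -1.9102+1.6483 ≈ -0.2618

θ₁ = 0.9602, θ₂ = 0.6112, θ₃ = -0.2618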